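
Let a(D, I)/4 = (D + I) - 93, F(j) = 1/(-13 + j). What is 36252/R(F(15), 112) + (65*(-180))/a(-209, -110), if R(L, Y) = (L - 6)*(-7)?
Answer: 30096873/31724 ≈ 948.71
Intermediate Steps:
a(D, I) = -372 + 4*D + 4*I (a(D, I) = 4*((D + I) - 93) = 4*(-93 + D + I) = -372 + 4*D + 4*I)
R(L, Y) = 42 - 7*L (R(L, Y) = (-6 + L)*(-7) = 42 - 7*L)
36252/R(F(15), 112) + (65*(-180))/a(-209, -110) = 36252/(42 - 7/(-13 + 15)) + (65*(-180))/(-372 + 4*(-209) + 4*(-110)) = 36252/(42 - 7/2) - 11700/(-372 - 836 - 440) = 36252/(42 - 7*½) - 11700/(-1648) = 36252/(42 - 7/2) - 11700*(-1/1648) = 36252/(77/2) + 2925/412 = 36252*(2/77) + 2925/412 = 72504/77 + 2925/412 = 30096873/31724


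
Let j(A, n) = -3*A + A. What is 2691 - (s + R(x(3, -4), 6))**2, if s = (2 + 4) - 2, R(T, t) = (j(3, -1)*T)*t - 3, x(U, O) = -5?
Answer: -30070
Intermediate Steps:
j(A, n) = -2*A
R(T, t) = -3 - 6*T*t (R(T, t) = ((-2*3)*T)*t - 3 = (-6*T)*t - 3 = -6*T*t - 3 = -3 - 6*T*t)
s = 4 (s = 6 - 2 = 4)
2691 - (s + R(x(3, -4), 6))**2 = 2691 - (4 + (-3 - 6*(-5)*6))**2 = 2691 - (4 + (-3 + 180))**2 = 2691 - (4 + 177)**2 = 2691 - 1*181**2 = 2691 - 1*32761 = 2691 - 32761 = -30070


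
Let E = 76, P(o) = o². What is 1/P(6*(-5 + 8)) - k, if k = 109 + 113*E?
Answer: -2817827/324 ≈ -8697.0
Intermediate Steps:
k = 8697 (k = 109 + 113*76 = 109 + 8588 = 8697)
1/P(6*(-5 + 8)) - k = 1/((6*(-5 + 8))²) - 1*8697 = 1/((6*3)²) - 8697 = 1/(18²) - 8697 = 1/324 - 8697 = -2817827/324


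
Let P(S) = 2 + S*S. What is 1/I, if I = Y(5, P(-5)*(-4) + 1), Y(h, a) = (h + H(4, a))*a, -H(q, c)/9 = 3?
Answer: 1/2354 ≈ 0.00042481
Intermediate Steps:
P(S) = 2 + S²
H(q, c) = -27 (H(q, c) = -9*3 = -27)
Y(h, a) = a*(-27 + h) (Y(h, a) = (h - 27)*a = (-27 + h)*a = a*(-27 + h))
I = 2354 (I = ((2 + (-5)²)*(-4) + 1)*(-27 + 5) = ((2 + 25)*(-4) + 1)*(-22) = (27*(-4) + 1)*(-22) = (-108 + 1)*(-22) = -107*(-22) = 2354)
1/I = 1/2354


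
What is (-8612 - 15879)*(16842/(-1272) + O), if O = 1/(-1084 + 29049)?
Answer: 1922483325613/5928580 ≈ 3.2427e+5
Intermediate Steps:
O = 1/27965 ≈ 3.5759e-5
(-8612 - 15879)*(16842/(-1272) + O) = (-8612 - 15879)*(16842/(-1272) + 1/27965) = -24491*(16842*(-1/1272) + 1/27965) = -24491*(-2807/212 + 1/27965) = -24491*(-78497543/5928580) = 1922483325613/5928580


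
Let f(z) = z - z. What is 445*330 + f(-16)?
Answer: 146850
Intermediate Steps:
f(z) = 0
445*330 + f(-16) = 445*330 + 0 = 146850 + 0 = 146850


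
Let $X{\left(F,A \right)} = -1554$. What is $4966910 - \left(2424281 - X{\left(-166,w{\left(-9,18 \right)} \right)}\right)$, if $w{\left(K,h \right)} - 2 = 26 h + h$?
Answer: $2541075$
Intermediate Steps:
$w{\left(K,h \right)} = 2 + 27 h$ ($w{\left(K,h \right)} = 2 + \left(26 h + h\right) = 2 + 27 h$)
$4966910 - \left(2424281 - X{\left(-166,w{\left(-9,18 \right)} \right)}\right) = 4966910 - \left(2424281 - -1554\right) = 4966910 - \left(2424281 + 1554\right) = 4966910 - 2425835 = 2541075$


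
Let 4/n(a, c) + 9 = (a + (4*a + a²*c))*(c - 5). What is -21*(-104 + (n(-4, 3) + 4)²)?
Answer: 7851144/4225 ≈ 1858.3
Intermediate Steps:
n(a, c) = 4/(-9 + (-5 + c)*(5*a + c*a²)) (n(a, c) = 4/(-9 + (a + (4*a + a²*c))*(c - 5)) = 4/(-9 + (a + (4*a + c*a²))*(-5 + c)) = 4/(-9 + (5*a + c*a²)*(-5 + c)) = 4/(-9 + (-5 + c)*(5*a + c*a²)))
-21*(-104 + (n(-4, 3) + 4)²) = -21*(-104 + (4/(-9 - 25*(-4) + (-4)²*3² - 5*3*(-4)² + 5*(-4)*3) + 4)²) = -21*(-104 + (4/(-9 + 100 + 16*9 - 5*3*16 - 60) + 4)²) = -21*(-104 + (4/(-9 + 100 + 144 - 240 - 60) + 4)²) = -21*(-104 + (4/(-65) + 4)²) = -21*(-104 + (4*(-1/65) + 4)²) = -21*(-104 + (-4/65 + 4)²) = -21*(-104 + (256/65)²) = -21*(-104 + 65536/4225) = -21*(-373864/4225) = 7851144/4225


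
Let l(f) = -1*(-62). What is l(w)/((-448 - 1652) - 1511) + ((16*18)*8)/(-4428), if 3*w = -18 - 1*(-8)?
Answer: -238730/444153 ≈ -0.53749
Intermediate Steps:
w = -10/3 (w = (-18 - 1*(-8))/3 = (-18 + 8)/3 = (⅓)*(-10) = -10/3 ≈ -3.3333)
l(f) = 62
l(w)/((-448 - 1652) - 1511) + ((16*18)*8)/(-4428) = 62/((-448 - 1652) - 1511) + ((16*18)*8)/(-4428) = 62/(-2100 - 1511) + (288*8)*(-1/4428) = 62/(-3611) + 2304*(-1/4428) = 62*(-1/3611) - 64/123 = -62/3611 - 64/123 = -238730/444153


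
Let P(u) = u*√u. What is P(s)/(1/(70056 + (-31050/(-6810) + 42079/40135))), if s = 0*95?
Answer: 0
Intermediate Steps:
s = 0
P(u) = u^(3/2)
P(s)/(1/(70056 + (-31050/(-6810) + 42079/40135))) = 0^(3/2)/(1/(70056 + (-31050/(-6810) + 42079/40135))) = 0/(1/(70056 + (-31050*(-1/6810) + 42079*(1/40135)))) = 0/(1/(70056 + (1035/227 + 42079/40135))) = 0/(1/(70056 + 51091658/9110645)) = 0/(1/(638306437778/9110645)) = 0/(9110645/638306437778) = 0*(638306437778/9110645) = 0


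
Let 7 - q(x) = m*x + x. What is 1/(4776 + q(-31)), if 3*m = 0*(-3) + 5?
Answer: 3/14597 ≈ 0.00020552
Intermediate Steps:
m = 5/3 (m = (0*(-3) + 5)/3 = (0 + 5)/3 = (⅓)*5 = 5/3 ≈ 1.6667)
q(x) = 7 - 8*x/3 (q(x) = 7 - (5*x/3 + x) = 7 - 8*x/3)
1/(4776 + q(-31)) = 1/(4776 + (7 - 8/3*(-31))) = 1/(4776 + (7 + 248/3)) = 1/(4776 + 269/3) = 1/(14597/3) = 3/14597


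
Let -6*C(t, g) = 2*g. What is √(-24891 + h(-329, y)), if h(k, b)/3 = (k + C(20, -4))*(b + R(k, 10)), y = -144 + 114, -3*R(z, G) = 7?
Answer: 7*√1266/3 ≈ 83.022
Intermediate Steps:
C(t, g) = -g/3
R(z, G) = -7/3 (R(z, G) = -⅓*7 = -7/3)
y = -30
h(k, b) = 3*(-7/3 + b)*(4/3 + k) (h(k, b) = 3*((k - ⅓*(-4))*(b - 7/3)) = 3*((k + 4/3)*(-7/3 + b)) = 3*((4/3 + k)*(-7/3 + b)) = 3*((-7/3 + b)*(4/3 + k)) = 3*(-7/3 + b)*(4/3 + k))
√(-24891 + h(-329, y)) = √(-24891 + (-28/3 - 7*(-329) + 4*(-30) + 3*(-30)*(-329))) = √(-24891 + (-28/3 + 2303 - 120 + 29610)) = √(-24891 + 95351/3) = √(20678/3) = 7*√1266/3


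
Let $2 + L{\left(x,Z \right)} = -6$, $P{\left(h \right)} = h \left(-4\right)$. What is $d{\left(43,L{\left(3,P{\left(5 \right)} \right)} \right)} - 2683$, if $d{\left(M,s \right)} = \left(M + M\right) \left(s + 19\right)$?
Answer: $-1737$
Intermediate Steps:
$P{\left(h \right)} = - 4 h$
$L{\left(x,Z \right)} = -8$ ($L{\left(x,Z \right)} = -2 - 6 = -8$)
$d{\left(M,s \right)} = 2 M \left(19 + s\right)$
$d{\left(43,L{\left(3,P{\left(5 \right)} \right)} \right)} - 2683 = 2 \cdot 43 \left(19 - 8\right) - 2683 = 2 \cdot 43 \cdot 11 - 2683 = 946 - 2683 = -1737$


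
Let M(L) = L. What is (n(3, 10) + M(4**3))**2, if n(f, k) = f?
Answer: 4489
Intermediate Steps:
(n(3, 10) + M(4**3))**2 = (3 + 4**3)**2 = (3 + 64)**2 = 67**2 = 4489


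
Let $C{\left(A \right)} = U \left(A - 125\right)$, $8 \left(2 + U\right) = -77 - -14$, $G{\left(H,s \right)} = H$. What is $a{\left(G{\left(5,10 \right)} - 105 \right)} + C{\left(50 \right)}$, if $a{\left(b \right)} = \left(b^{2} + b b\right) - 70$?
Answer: $\frac{165365}{8} \approx 20671.0$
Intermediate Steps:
$U = - \frac{79}{8}$ ($U = -2 + \frac{-77 - -14}{8} = -2 + \frac{-77 + 14}{8} = -2 + \frac{1}{8} \left(-63\right) = -2 - \frac{63}{8} = - \frac{79}{8} \approx -9.875$)
$C{\left(A \right)} = \frac{9875}{8} - \frac{79 A}{8}$ ($C{\left(A \right)} = - \frac{79 \left(A - 125\right)}{8} = - \frac{79 \left(-125 + A\right)}{8} = \frac{9875}{8} - \frac{79 A}{8}$)
$a{\left(b \right)} = -70 + 2 b^{2}$ ($a{\left(b \right)} = \left(b^{2} + b^{2}\right) - 70 = 2 b^{2} - 70 = -70 + 2 b^{2}$)
$a{\left(G{\left(5,10 \right)} - 105 \right)} + C{\left(50 \right)} = \left(-70 + 2 \left(5 - 105\right)^{2}\right) + \left(\frac{9875}{8} - \frac{1975}{4}\right) = \left(-70 + 2 \left(-100\right)^{2}\right) + \frac{5925}{8} = \left(-70 + 2 \cdot 10000\right) + \frac{5925}{8} = \left(-70 + 20000\right) + \frac{5925}{8} = 19930 + \frac{5925}{8} = \frac{165365}{8}$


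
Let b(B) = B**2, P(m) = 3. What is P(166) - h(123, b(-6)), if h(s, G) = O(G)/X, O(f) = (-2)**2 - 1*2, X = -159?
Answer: 479/159 ≈ 3.0126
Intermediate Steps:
O(f) = 2 (O(f) = 4 - 2 = 2)
h(s, G) = -2/159 (h(s, G) = 2/(-159) = 2*(-1/159) = -2/159)
P(166) - h(123, b(-6)) = 3 - 1*(-2/159) = 3 + 2/159 = 479/159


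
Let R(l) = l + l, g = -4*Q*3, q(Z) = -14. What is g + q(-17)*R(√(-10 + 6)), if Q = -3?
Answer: 36 - 56*I ≈ 36.0 - 56.0*I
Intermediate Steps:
g = 36 (g = -4*(-3)*3 = 12*3 = 36)
R(l) = 2*l
g + q(-17)*R(√(-10 + 6)) = 36 - 28*√(-10 + 6) = 36 - 28*√(-4) = 36 - 28*2*I = 36 - 56*I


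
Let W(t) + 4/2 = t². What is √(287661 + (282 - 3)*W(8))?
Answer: √304959 ≈ 552.23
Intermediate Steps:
W(t) = -2 + t²
√(287661 + (282 - 3)*W(8)) = √(287661 + (282 - 3)*(-2 + 8²)) = √(287661 + 279*(-2 + 64)) = √(287661 + 279*62) = √(287661 + 17298) = √304959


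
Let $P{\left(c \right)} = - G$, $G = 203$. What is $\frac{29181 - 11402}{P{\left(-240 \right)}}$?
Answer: $- \frac{17779}{203} \approx -87.581$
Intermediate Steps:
$P{\left(c \right)} = -203$ ($P{\left(c \right)} = \left(-1\right) 203 = -203$)
$\frac{29181 - 11402}{P{\left(-240 \right)}} = \frac{29181 - 11402}{-203} = \left(29181 - 11402\right) \left(- \frac{1}{203}\right) = 17779 \left(- \frac{1}{203}\right) = - \frac{17779}{203}$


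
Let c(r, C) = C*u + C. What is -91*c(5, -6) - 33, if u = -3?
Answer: -1125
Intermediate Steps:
c(r, C) = -2*C (c(r, C) = C*(-3) + C = -3*C + C = -2*C)
-91*c(5, -6) - 33 = -(-182)*(-6) - 33 = -91*12 - 33 = -1092 - 33 = -1125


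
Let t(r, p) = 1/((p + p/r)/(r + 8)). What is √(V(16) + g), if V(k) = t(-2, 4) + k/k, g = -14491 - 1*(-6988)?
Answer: I*√7499 ≈ 86.597*I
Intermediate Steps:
t(r, p) = (8 + r)/(p + p/r) (t(r, p) = 1/((p + p/r)/(8 + r)) = (8 + r)/(p + p/r))
g = -7503 (g = -14491 + 6988 = -7503)
V(k) = 4 (V(k) = -2*(8 - 2)/(4*(1 - 2)) + k/k = -2*¼*6/(-1) + 1 = -2*¼*(-1)*6 + 1 = 3 + 1 = 4)
√(V(16) + g) = √(4 - 7503) = √(-7499) = I*√7499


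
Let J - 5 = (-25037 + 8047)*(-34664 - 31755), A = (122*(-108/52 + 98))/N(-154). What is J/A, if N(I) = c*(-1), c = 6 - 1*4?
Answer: -14669964595/76067 ≈ -1.9286e+5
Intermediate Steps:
c = 2 (c = 6 - 4 = 2)
N(I) = -2 (N(I) = 2*(-1) = -2)
A = -76067/13 (A = (122*(-108/52 + 98))/(-2) = (122*(-108*1/52 + 98))*(-½) = (122*(-27/13 + 98))*(-½) = (122*(1247/13))*(-½) = (152134/13)*(-½) = -76067/13 ≈ -5851.3)
J = 1128458815 (J = 5 + (-25037 + 8047)*(-34664 - 31755) = 5 - 16990*(-66419) = 5 + 1128458810 = 1128458815)
J/A = 1128458815/(-76067/13) = 1128458815*(-13/76067) = -14669964595/76067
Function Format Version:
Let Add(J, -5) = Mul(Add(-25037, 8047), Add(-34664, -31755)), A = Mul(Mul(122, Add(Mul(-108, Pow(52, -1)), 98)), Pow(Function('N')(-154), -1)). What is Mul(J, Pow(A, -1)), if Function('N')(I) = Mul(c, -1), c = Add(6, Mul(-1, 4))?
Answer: Rational(-14669964595, 76067) ≈ -1.9286e+5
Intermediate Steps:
c = 2 (c = Add(6, -4) = 2)
Function('N')(I) = -2 (Function('N')(I) = Mul(2, -1) = -2)
A = Rational(-76067, 13) (A = Mul(Mul(122, Add(Mul(-108, Pow(52, -1)), 98)), Pow(-2, -1)) = Mul(Mul(122, Add(Mul(-108, Rational(1, 52)), 98)), Rational(-1, 2)) = Mul(Mul(122, Add(Rational(-27, 13), 98)), Rational(-1, 2)) = Mul(Mul(122, Rational(1247, 13)), Rational(-1, 2)) = Mul(Rational(152134, 13), Rational(-1, 2)) = Rational(-76067, 13) ≈ -5851.3)
J = 1128458815 (J = Add(5, Mul(Add(-25037, 8047), Add(-34664, -31755))) = Add(5, Mul(-16990, -66419)) = Add(5, 1128458810) = 1128458815)
Mul(J, Pow(A, -1)) = Mul(1128458815, Pow(Rational(-76067, 13), -1)) = Mul(1128458815, Rational(-13, 76067)) = Rational(-14669964595, 76067)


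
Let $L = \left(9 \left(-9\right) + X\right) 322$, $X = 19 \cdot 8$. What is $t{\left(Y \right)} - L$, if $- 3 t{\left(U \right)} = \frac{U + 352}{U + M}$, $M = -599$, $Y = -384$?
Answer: $- \frac{67420070}{2949} \approx -22862.0$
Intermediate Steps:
$X = 152$
$t{\left(U \right)} = - \frac{352 + U}{3 \left(-599 + U\right)}$ ($t{\left(U \right)} = - \frac{\left(U + 352\right) \frac{1}{U - 599}}{3} = - \frac{\left(352 + U\right) \frac{1}{-599 + U}}{3} = - \frac{\frac{1}{-599 + U} \left(352 + U\right)}{3} = - \frac{352 + U}{3 \left(-599 + U\right)}$)
$L = 22862$ ($L = \left(9 \left(-9\right) + 152\right) 322 = \left(-81 + 152\right) 322 = 71 \cdot 322 = 22862$)
$t{\left(Y \right)} - L = \frac{-352 - -384}{3 \left(-599 - 384\right)} - 22862 = \frac{-352 + 384}{3 \left(-983\right)} - 22862 = \frac{1}{3} \left(- \frac{1}{983}\right) 32 - 22862 = - \frac{32}{2949} - 22862 = - \frac{67420070}{2949}$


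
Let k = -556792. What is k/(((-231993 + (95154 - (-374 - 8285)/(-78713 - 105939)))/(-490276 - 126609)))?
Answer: -63423647221943840/25267603687 ≈ -2.5101e+6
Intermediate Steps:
k/(((-231993 + (95154 - (-374 - 8285)/(-78713 - 105939)))/(-490276 - 126609))) = -556792*(-490276 - 126609)/(-231993 + (95154 - (-374 - 8285)/(-78713 - 105939))) = -556792*(-616885/(-231993 + (95154 - (-8659)/(-184652)))) = -556792*(-616885/(-231993 + (95154 - (-8659)*(-1)/184652))) = -556792*(-616885/(-231993 + (95154 - 1*8659/184652))) = -556792*(-616885/(-231993 + (95154 - 8659/184652))) = -556792*(-616885/(-231993 + 17570367749/184652)) = -556792/((-25267603687/184652*(-1/616885))) = -556792/25267603687/113909049020 = -556792*113909049020/25267603687 = -63423647221943840/25267603687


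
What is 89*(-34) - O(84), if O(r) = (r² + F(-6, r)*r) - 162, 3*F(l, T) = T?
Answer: -12272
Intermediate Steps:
F(l, T) = T/3
O(r) = -162 + 4*r²/3 (O(r) = (r² + (r/3)*r) - 162 = (r² + r²/3) - 162 = 4*r²/3 - 162 = -162 + 4*r²/3)
89*(-34) - O(84) = 89*(-34) - (-162 + (4/3)*84²) = -3026 - (-162 + (4/3)*7056) = -3026 - (-162 + 9408) = -3026 - 1*9246 = -3026 - 9246 = -12272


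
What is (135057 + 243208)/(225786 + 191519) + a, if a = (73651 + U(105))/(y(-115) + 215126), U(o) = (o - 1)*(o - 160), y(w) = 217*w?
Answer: 20056595854/15871861831 ≈ 1.2637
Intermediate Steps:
U(o) = (-1 + o)*(-160 + o)
a = 67931/190171 (a = (73651 + (160 + 105**2 - 161*105))/(217*(-115) + 215126) = (73651 + (160 + 11025 - 16905))/(-24955 + 215126) = (73651 - 5720)/190171 = 67931*(1/190171) = 67931/190171 ≈ 0.35721)
(135057 + 243208)/(225786 + 191519) + a = (135057 + 243208)/(225786 + 191519) + 67931/190171 = 378265/417305 + 67931/190171 = 378265*(1/417305) + 67931/190171 = 75653/83461 + 67931/190171 = 20056595854/15871861831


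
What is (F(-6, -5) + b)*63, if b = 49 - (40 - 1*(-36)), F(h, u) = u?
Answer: -2016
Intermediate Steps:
b = -27 (b = 49 - (40 + 36) = 49 - 1*76 = 49 - 76 = -27)
(F(-6, -5) + b)*63 = (-5 - 27)*63 = -32*63 = -2016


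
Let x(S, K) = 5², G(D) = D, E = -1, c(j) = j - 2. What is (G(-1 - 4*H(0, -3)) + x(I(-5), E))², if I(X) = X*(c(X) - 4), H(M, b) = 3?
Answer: 144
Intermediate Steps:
c(j) = -2 + j
I(X) = X*(-6 + X) (I(X) = X*((-2 + X) - 4) = X*(-6 + X))
x(S, K) = 25
(G(-1 - 4*H(0, -3)) + x(I(-5), E))² = ((-1 - 4*3) + 25)² = ((-1 - 12) + 25)² = (-13 + 25)² = 12² = 144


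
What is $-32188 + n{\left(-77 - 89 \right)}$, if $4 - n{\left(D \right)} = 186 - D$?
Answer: $-32536$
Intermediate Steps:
$n{\left(D \right)} = -182 + D$ ($n{\left(D \right)} = 4 - \left(186 - D\right) = 4 + \left(-186 + D\right) = -182 + D$)
$-32188 + n{\left(-77 - 89 \right)} = -32188 - 348 = -32536$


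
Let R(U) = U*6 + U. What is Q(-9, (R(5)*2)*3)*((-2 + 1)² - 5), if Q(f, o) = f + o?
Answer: -804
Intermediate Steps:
R(U) = 7*U (R(U) = 6*U + U = 7*U)
Q(-9, (R(5)*2)*3)*((-2 + 1)² - 5) = (-9 + ((7*5)*2)*3)*((-2 + 1)² - 5) = (-9 + (35*2)*3)*((-1)² - 5) = (-9 + 70*3)*(1 - 5) = (-9 + 210)*(-4) = 201*(-4) = -804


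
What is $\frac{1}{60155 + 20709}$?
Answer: $\frac{1}{80864} \approx 1.2366 \cdot 10^{-5}$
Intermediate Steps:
$\frac{1}{60155 + 20709} = \frac{1}{80864}$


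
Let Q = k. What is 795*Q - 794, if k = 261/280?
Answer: -2965/56 ≈ -52.946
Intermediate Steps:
k = 261/280 (k = 261*(1/280) = 261/280 ≈ 0.93214)
Q = 261/280 ≈ 0.93214
795*Q - 794 = 795*(261/280) - 794 = 41499/56 - 794 = -2965/56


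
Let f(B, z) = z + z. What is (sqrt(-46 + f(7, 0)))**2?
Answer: -46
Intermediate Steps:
f(B, z) = 2*z
(sqrt(-46 + f(7, 0)))**2 = (sqrt(-46 + 2*0))**2 = (sqrt(-46 + 0))**2 = (sqrt(-46))**2 = (I*sqrt(46))**2 = -46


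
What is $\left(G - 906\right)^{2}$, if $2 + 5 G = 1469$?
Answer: $\frac{9381969}{25} \approx 3.7528 \cdot 10^{5}$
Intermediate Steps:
$G = \frac{1467}{5}$ ($G = - \frac{2}{5} + \frac{1}{5} \cdot 1469 = - \frac{2}{5} + \frac{1469}{5} = \frac{1467}{5} \approx 293.4$)
$\left(G - 906\right)^{2} = \left(\frac{1467}{5} - 906\right)^{2} = \left(- \frac{3063}{5}\right)^{2} = \frac{9381969}{25}$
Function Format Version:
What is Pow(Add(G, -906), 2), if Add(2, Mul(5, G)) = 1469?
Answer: Rational(9381969, 25) ≈ 3.7528e+5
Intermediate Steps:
G = Rational(1467, 5) (G = Add(Rational(-2, 5), Mul(Rational(1, 5), 1469)) = Add(Rational(-2, 5), Rational(1469, 5)) = Rational(1467, 5) ≈ 293.40)
Pow(Add(G, -906), 2) = Pow(Add(Rational(1467, 5), -906), 2) = Pow(Rational(-3063, 5), 2) = Rational(9381969, 25)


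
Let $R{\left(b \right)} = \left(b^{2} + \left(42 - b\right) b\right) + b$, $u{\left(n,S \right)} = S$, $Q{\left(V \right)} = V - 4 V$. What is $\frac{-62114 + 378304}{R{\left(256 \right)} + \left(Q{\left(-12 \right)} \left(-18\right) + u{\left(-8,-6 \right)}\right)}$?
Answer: $\frac{158095}{5177} \approx 30.538$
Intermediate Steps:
$Q{\left(V \right)} = - 3 V$
$R{\left(b \right)} = b + b^{2} + b \left(42 - b\right)$ ($R{\left(b \right)} = \left(b^{2} + b \left(42 - b\right)\right) + b = b + b^{2} + b \left(42 - b\right)$)
$\frac{-62114 + 378304}{R{\left(256 \right)} + \left(Q{\left(-12 \right)} \left(-18\right) + u{\left(-8,-6 \right)}\right)} = \frac{-62114 + 378304}{43 \cdot 256 + \left(\left(-3\right) \left(-12\right) \left(-18\right) - 6\right)} = \frac{316190}{11008 + \left(36 \left(-18\right) - 6\right)} = \frac{316190}{11008 - 654} = \frac{316190}{10354} = 316190 \cdot \frac{1}{10354} = \frac{158095}{5177}$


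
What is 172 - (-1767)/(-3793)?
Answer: 650629/3793 ≈ 171.53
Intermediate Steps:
172 - (-1767)/(-3793) = 172 - (-1767)*(-1)/3793 = 172 - 1*1767/3793 = 172 - 1767/3793 = 650629/3793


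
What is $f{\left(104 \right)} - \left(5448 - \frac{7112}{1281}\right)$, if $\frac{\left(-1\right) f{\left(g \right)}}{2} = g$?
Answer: $- \frac{1034032}{183} \approx -5650.4$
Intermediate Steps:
$f{\left(g \right)} = - 2 g$
$f{\left(104 \right)} - \left(5448 - \frac{7112}{1281}\right) = \left(-2\right) 104 - \left(5448 - \frac{7112}{1281}\right) = -208 + \left(7112 \cdot \frac{1}{1281} - 5448\right) = -208 + \left(\frac{1016}{183} - 5448\right) = -208 - \frac{995968}{183} = - \frac{1034032}{183}$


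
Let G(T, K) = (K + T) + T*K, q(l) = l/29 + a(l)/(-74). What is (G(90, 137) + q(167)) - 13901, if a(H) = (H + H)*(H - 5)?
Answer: -2220499/1073 ≈ -2069.4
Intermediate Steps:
a(H) = 2*H*(-5 + H) (a(H) = (2*H)*(-5 + H) = 2*H*(-5 + H))
q(l) = l/29 - l*(-5 + l)/37 (q(l) = l/29 + (2*l*(-5 + l))/(-74) = l*(1/29) + (2*l*(-5 + l))*(-1/74) = l/29 - l*(-5 + l)/37)
G(T, K) = K + T + K*T (G(T, K) = (K + T) + K*T = K + T + K*T)
(G(90, 137) + q(167)) - 13901 = ((137 + 90 + 137*90) + (1/1073)*167*(182 - 29*167)) - 13901 = ((137 + 90 + 12330) + (1/1073)*167*(182 - 4843)) - 13901 = (12557 + (1/1073)*167*(-4661)) - 13901 = (12557 - 778387/1073) - 13901 = 12695274/1073 - 13901 = -2220499/1073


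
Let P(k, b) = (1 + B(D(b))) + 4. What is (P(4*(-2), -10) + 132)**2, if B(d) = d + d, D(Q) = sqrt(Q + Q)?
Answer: 18689 + 1096*I*sqrt(5) ≈ 18689.0 + 2450.7*I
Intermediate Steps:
D(Q) = sqrt(2)*sqrt(Q) (D(Q) = sqrt(2*Q) = sqrt(2)*sqrt(Q))
B(d) = 2*d
P(k, b) = 5 + 2*sqrt(2)*sqrt(b) (P(k, b) = (1 + 2*(sqrt(2)*sqrt(b))) + 4 = (1 + 2*sqrt(2)*sqrt(b)) + 4 = 5 + 2*sqrt(2)*sqrt(b))
(P(4*(-2), -10) + 132)**2 = ((5 + 2*sqrt(2)*sqrt(-10)) + 132)**2 = ((5 + 2*sqrt(2)*(I*sqrt(10))) + 132)**2 = ((5 + 4*I*sqrt(5)) + 132)**2 = (137 + 4*I*sqrt(5))**2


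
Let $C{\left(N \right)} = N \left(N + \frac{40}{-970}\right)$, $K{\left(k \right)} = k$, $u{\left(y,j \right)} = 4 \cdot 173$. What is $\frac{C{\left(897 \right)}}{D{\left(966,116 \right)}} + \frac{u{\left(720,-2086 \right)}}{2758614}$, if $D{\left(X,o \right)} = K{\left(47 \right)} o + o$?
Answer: $\frac{35882037346037}{248319397824} \approx 144.5$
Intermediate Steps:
$u{\left(y,j \right)} = 692$
$C{\left(N \right)} = N \left(- \frac{4}{97} + N\right)$ ($C{\left(N \right)} = N \left(N + 40 \left(- \frac{1}{970}\right)\right) = N \left(N - \frac{4}{97}\right) = N \left(- \frac{4}{97} + N\right)$)
$D{\left(X,o \right)} = 48 o$ ($D{\left(X,o \right)} = 47 o + o = 48 o$)
$\frac{C{\left(897 \right)}}{D{\left(966,116 \right)}} + \frac{u{\left(720,-2086 \right)}}{2758614} = \frac{\frac{1}{97} \cdot 897 \left(-4 + 97 \cdot 897\right)}{48 \cdot 116} + \frac{692}{2758614} = \frac{\frac{1}{97} \cdot 897 \left(-4 + 87009\right)}{5568} + 692 \cdot \frac{1}{2758614} = \frac{1}{97} \cdot 897 \cdot 87005 \cdot \frac{1}{5568} + \frac{346}{1379307} = \frac{78043485}{97} \cdot \frac{1}{5568} + \frac{346}{1379307} = \frac{26014495}{180032} + \frac{346}{1379307} = \frac{35882037346037}{248319397824}$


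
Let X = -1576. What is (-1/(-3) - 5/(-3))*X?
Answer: -3152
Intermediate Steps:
(-1/(-3) - 5/(-3))*X = (-1/(-3) - 5/(-3))*(-1576) = (-1*(-⅓) - 5*(-⅓))*(-1576) = (⅓ + 5/3)*(-1576) = 2*(-1576) = -3152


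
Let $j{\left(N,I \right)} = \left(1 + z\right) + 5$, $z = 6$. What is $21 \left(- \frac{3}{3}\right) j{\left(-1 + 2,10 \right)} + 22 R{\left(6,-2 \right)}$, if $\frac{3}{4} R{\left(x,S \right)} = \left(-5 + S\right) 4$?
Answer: $- \frac{3220}{3} \approx -1073.3$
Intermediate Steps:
$R{\left(x,S \right)} = - \frac{80}{3} + \frac{16 S}{3}$ ($R{\left(x,S \right)} = \frac{4 \left(-5 + S\right) 4}{3} = \frac{4 \left(-20 + 4 S\right)}{3} = - \frac{80}{3} + \frac{16 S}{3}$)
$j{\left(N,I \right)} = 12$ ($j{\left(N,I \right)} = \left(1 + 6\right) + 5 = 7 + 5 = 12$)
$21 \left(- \frac{3}{3}\right) j{\left(-1 + 2,10 \right)} + 22 R{\left(6,-2 \right)} = 21 \left(- \frac{3}{3}\right) 12 + 22 \left(- \frac{80}{3} + \frac{16}{3} \left(-2\right)\right) = 21 \left(\left(-3\right) \frac{1}{3}\right) 12 + 22 \left(- \frac{80}{3} - \frac{32}{3}\right) = 21 \left(-1\right) 12 + 22 \left(- \frac{112}{3}\right) = \left(-21\right) 12 - \frac{2464}{3} = -252 - \frac{2464}{3} = - \frac{3220}{3}$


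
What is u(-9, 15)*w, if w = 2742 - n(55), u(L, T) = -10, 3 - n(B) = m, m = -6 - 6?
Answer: -27270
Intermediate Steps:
m = -12
n(B) = 15 (n(B) = 3 - 1*(-12) = 3 + 12 = 15)
w = 2727 (w = 2742 - 1*15 = 2742 - 15 = 2727)
u(-9, 15)*w = -10*2727 = -27270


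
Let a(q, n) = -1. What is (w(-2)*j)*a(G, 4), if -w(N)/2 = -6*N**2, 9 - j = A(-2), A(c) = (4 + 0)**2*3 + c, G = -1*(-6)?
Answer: 1776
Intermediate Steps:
G = 6
A(c) = 48 + c (A(c) = 4**2*3 + c = 16*3 + c = 48 + c)
j = -37 (j = 9 - (48 - 2) = 9 - 1*46 = 9 - 46 = -37)
w(N) = 12*N**2 (w(N) = -(-12)*N**2 = 12*N**2)
(w(-2)*j)*a(G, 4) = ((12*(-2)**2)*(-37))*(-1) = ((12*4)*(-37))*(-1) = (48*(-37))*(-1) = -1776*(-1) = 1776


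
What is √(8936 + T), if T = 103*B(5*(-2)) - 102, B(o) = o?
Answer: 2*√1951 ≈ 88.340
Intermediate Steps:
T = -1132 (T = 103*(5*(-2)) - 102 = 103*(-10) - 102 = -1030 - 102 = -1132)
√(8936 + T) = √(8936 - 1132) = √7804 = 2*√1951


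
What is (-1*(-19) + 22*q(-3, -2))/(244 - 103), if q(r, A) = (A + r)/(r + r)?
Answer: 112/423 ≈ 0.26478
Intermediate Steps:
q(r, A) = (A + r)/(2*r) (q(r, A) = (A + r)/((2*r)) = (A + r)*(1/(2*r)) = (A + r)/(2*r))
(-1*(-19) + 22*q(-3, -2))/(244 - 103) = (-1*(-19) + 22*((½)*(-2 - 3)/(-3)))/(244 - 103) = (19 + 22*((½)*(-⅓)*(-5)))/141 = (19 + 22*(⅚))*(1/141) = (19 + 55/3)*(1/141) = (112/3)*(1/141) = 112/423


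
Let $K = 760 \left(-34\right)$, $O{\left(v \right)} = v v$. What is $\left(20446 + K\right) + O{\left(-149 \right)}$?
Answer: $16807$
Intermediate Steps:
$O{\left(v \right)} = v^{2}$
$K = -25840$
$\left(20446 + K\right) + O{\left(-149 \right)} = \left(20446 - 25840\right) + \left(-149\right)^{2} = -5394 + 22201 = 16807$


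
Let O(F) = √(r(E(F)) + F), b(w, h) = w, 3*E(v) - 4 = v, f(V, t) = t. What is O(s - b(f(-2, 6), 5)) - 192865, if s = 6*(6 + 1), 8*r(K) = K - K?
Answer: -192859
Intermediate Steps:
E(v) = 4/3 + v/3
r(K) = 0 (r(K) = (K - K)/8 = (⅛)*0 = 0)
s = 42 (s = 6*7 = 42)
O(F) = √F (O(F) = √(0 + F) = √F)
O(s - b(f(-2, 6), 5)) - 192865 = √(42 - 1*6) - 192865 = √(42 - 6) - 192865 = √36 - 192865 = 6 - 192865 = -192859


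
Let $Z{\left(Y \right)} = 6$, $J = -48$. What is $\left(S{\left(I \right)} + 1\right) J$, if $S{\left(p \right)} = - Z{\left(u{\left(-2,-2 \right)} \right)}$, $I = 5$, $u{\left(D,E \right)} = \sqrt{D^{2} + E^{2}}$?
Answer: $240$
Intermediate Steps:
$S{\left(p \right)} = -6$ ($S{\left(p \right)} = \left(-1\right) 6 = -6$)
$\left(S{\left(I \right)} + 1\right) J = \left(-6 + 1\right) \left(-48\right) = \left(-5\right) \left(-48\right) = 240$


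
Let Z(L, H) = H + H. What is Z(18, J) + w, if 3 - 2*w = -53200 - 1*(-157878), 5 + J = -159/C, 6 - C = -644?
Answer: -34026193/650 ≈ -52348.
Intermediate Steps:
C = 650 (C = 6 - 1*(-644) = 6 + 644 = 650)
J = -3409/650 (J = -5 - 159/650 = -3409/650 ≈ -5.2446)
w = -104675/2 (w = 3/2 - (-53200 - 1*(-157878))/2 = 3/2 - (-53200 + 157878)/2 = 3/2 - 1/2*104678 = 3/2 - 52339 = -104675/2 ≈ -52338.)
Z(L, H) = 2*H
Z(18, J) + w = 2*(-3409/650) - 104675/2 = -3409/325 - 104675/2 = -34026193/650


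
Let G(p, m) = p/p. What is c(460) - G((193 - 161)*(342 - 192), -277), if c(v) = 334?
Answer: 333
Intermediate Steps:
G(p, m) = 1
c(460) - G((193 - 161)*(342 - 192), -277) = 334 - 1*1 = 334 - 1 = 333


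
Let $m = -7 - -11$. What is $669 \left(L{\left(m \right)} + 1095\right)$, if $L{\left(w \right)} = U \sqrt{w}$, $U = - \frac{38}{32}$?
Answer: $\frac{5847729}{8} \approx 7.3097 \cdot 10^{5}$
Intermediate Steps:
$U = - \frac{19}{16}$ ($U = \left(-38\right) \frac{1}{32} = - \frac{19}{16} \approx -1.1875$)
$m = 4$ ($m = -7 + 11 = 4$)
$L{\left(w \right)} = - \frac{19 \sqrt{w}}{16}$
$669 \left(L{\left(m \right)} + 1095\right) = 669 \left(- \frac{19 \sqrt{4}}{16} + 1095\right) = 669 \left(\left(- \frac{19}{16}\right) 2 + 1095\right) = 669 \left(- \frac{19}{8} + 1095\right) = 669 \cdot \frac{8741}{8} = \frac{5847729}{8}$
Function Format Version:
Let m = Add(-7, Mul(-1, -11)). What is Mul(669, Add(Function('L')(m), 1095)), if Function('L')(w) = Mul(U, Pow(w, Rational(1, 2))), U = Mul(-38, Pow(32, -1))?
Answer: Rational(5847729, 8) ≈ 7.3097e+5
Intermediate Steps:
U = Rational(-19, 16) (U = Mul(-38, Rational(1, 32)) = Rational(-19, 16) ≈ -1.1875)
m = 4 (m = Add(-7, 11) = 4)
Function('L')(w) = Mul(Rational(-19, 16), Pow(w, Rational(1, 2)))
Mul(669, Add(Function('L')(m), 1095)) = Mul(669, Add(Mul(Rational(-19, 16), Pow(4, Rational(1, 2))), 1095)) = Mul(669, Add(Mul(Rational(-19, 16), 2), 1095)) = Mul(669, Add(Rational(-19, 8), 1095)) = Mul(669, Rational(8741, 8)) = Rational(5847729, 8)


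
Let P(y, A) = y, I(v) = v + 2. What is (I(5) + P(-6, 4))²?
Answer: 1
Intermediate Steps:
I(v) = 2 + v
(I(5) + P(-6, 4))² = ((2 + 5) - 6)² = (7 - 6)² = 1² = 1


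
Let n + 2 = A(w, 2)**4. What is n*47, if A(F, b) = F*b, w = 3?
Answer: 60818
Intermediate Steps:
n = 1294 (n = -2 + (3*2)**4 = -2 + 6**4 = -2 + 1296 = 1294)
n*47 = 1294*47 = 60818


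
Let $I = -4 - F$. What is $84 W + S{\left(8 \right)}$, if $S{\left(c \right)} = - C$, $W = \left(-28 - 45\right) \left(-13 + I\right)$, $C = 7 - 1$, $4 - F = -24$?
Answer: $275934$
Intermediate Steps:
$F = 28$ ($F = 4 - -24 = 4 + 24 = 28$)
$I = -32$ ($I = -4 - 28 = -32$)
$C = 6$
$W = 3285$ ($W = \left(-28 - 45\right) \left(-13 - 32\right) = \left(-73\right) \left(-45\right) = 3285$)
$S{\left(c \right)} = -6$ ($S{\left(c \right)} = \left(-1\right) 6 = -6$)
$84 W + S{\left(8 \right)} = 84 \cdot 3285 - 6 = 275940 - 6 = 275934$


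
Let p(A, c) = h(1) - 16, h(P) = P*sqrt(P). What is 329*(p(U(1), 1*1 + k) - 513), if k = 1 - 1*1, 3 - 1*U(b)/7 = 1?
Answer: -173712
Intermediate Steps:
U(b) = 14 (U(b) = 21 - 7*1 = 21 - 7 = 14)
h(P) = P**(3/2)
k = 0 (k = 1 - 1 = 0)
p(A, c) = -15 (p(A, c) = 1**(3/2) - 16 = 1 - 16 = -15)
329*(p(U(1), 1*1 + k) - 513) = 329*(-15 - 513) = 329*(-528) = -173712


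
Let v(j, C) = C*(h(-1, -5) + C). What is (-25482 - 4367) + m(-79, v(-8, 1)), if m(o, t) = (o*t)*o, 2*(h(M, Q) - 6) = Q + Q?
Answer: -17367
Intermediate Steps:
h(M, Q) = 6 + Q (h(M, Q) = 6 + (Q + Q)/2 = 6 + (2*Q)/2 = 6 + Q)
v(j, C) = C*(1 + C) (v(j, C) = C*((6 - 5) + C) = C*(1 + C))
m(o, t) = t*o**2
(-25482 - 4367) + m(-79, v(-8, 1)) = (-25482 - 4367) + (1*(1 + 1))*(-79)**2 = -29849 + (1*2)*6241 = -29849 + 2*6241 = -29849 + 12482 = -17367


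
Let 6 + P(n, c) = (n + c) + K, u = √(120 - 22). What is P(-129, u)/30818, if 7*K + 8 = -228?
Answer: -1181/215726 + 7*√2/30818 ≈ -0.0051533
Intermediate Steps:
K = -236/7 (K = -8/7 + (⅐)*(-228) = -8/7 - 228/7 = -236/7 ≈ -33.714)
u = 7*√2 (u = √98 = 7*√2 ≈ 9.8995)
P(n, c) = -278/7 + c + n (P(n, c) = -6 + ((n + c) - 236/7) = -6 + ((c + n) - 236/7) = -6 + (-236/7 + c + n) = -278/7 + c + n)
P(-129, u)/30818 = (-278/7 + 7*√2 - 129)/30818 = (-1181/7 + 7*√2)*(1/30818) = -1181/215726 + 7*√2/30818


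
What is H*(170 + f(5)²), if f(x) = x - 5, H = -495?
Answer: -84150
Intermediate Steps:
f(x) = -5 + x
H*(170 + f(5)²) = -495*(170 + (-5 + 5)²) = -495*(170 + 0²) = -495*(170 + 0) = -495*170 = -84150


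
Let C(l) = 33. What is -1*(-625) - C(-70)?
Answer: 592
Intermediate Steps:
-1*(-625) - C(-70) = -1*(-625) - 1*33 = 625 - 33 = 592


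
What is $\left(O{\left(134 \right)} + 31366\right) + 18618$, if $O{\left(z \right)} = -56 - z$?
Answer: $49794$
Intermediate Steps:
$\left(O{\left(134 \right)} + 31366\right) + 18618 = \left(\left(-56 - 134\right) + 31366\right) + 18618 = \left(-190 + 31366\right) + 18618 = 31176 + 18618 = 49794$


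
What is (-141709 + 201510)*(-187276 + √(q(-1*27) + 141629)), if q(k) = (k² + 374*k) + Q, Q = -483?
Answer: -11199292076 + 59801*√131777 ≈ -1.1178e+10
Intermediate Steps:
q(k) = -483 + k² + 374*k (q(k) = (k² + 374*k) - 483 = -483 + k² + 374*k)
(-141709 + 201510)*(-187276 + √(q(-1*27) + 141629)) = (-141709 + 201510)*(-187276 + √((-483 + (-1*27)² + 374*(-1*27)) + 141629)) = 59801*(-187276 + √((-483 + (-27)² + 374*(-27)) + 141629)) = 59801*(-187276 + √((-483 + 729 - 10098) + 141629)) = 59801*(-187276 + √(-9852 + 141629)) = 59801*(-187276 + √131777) = -11199292076 + 59801*√131777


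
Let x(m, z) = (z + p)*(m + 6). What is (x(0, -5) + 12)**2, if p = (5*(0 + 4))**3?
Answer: 2302272324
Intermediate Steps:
p = 8000 (p = (5*4)**3 = 20**3 = 8000)
x(m, z) = (6 + m)*(8000 + z) (x(m, z) = (z + 8000)*(m + 6) = (8000 + z)*(6 + m) = (6 + m)*(8000 + z))
(x(0, -5) + 12)**2 = ((48000 + 6*(-5) + 8000*0 + 0*(-5)) + 12)**2 = ((48000 - 30 + 0 + 0) + 12)**2 = (47970 + 12)**2 = 47982**2 = 2302272324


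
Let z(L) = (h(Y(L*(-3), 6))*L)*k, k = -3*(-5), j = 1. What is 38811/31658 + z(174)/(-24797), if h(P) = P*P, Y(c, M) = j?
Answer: 879768987/785023426 ≈ 1.1207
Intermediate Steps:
Y(c, M) = 1
h(P) = P**2
k = 15
z(L) = 15*L (z(L) = (1**2*L)*15 = (1*L)*15 = L*15 = 15*L)
38811/31658 + z(174)/(-24797) = 38811/31658 + (15*174)/(-24797) = 38811*(1/31658) + 2610*(-1/24797) = 38811/31658 - 2610/24797 = 879768987/785023426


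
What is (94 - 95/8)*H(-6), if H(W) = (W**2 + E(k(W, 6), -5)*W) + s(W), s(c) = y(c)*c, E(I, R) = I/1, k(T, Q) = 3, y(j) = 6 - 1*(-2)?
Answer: -9855/4 ≈ -2463.8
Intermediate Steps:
y(j) = 8 (y(j) = 6 + 2 = 8)
E(I, R) = I (E(I, R) = I*1 = I)
s(c) = 8*c
H(W) = W**2 + 11*W (H(W) = (W**2 + 3*W) + 8*W = W**2 + 11*W)
(94 - 95/8)*H(-6) = (94 - 95/8)*(-6*(11 - 6)) = (94 - 95*1/8)*(-6*5) = (94 - 95/8)*(-30) = (657/8)*(-30) = -9855/4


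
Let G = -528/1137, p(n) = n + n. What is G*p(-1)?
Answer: 352/379 ≈ 0.92876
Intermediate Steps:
p(n) = 2*n
G = -176/379 (G = -528*1/1137 = -176/379 ≈ -0.46438)
G*p(-1) = -352*(-1)/379 = -176/379*(-2) = 352/379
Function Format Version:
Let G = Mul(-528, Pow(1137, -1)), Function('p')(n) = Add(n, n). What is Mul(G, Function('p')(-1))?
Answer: Rational(352, 379) ≈ 0.92876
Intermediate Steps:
Function('p')(n) = Mul(2, n)
G = Rational(-176, 379) (G = Mul(-528, Rational(1, 1137)) = Rational(-176, 379) ≈ -0.46438)
Mul(G, Function('p')(-1)) = Mul(Rational(-176, 379), Mul(2, -1)) = Mul(Rational(-176, 379), -2) = Rational(352, 379)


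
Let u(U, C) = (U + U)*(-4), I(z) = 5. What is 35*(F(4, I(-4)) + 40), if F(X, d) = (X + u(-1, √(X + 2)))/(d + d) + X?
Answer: 1582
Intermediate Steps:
u(U, C) = -8*U (u(U, C) = (2*U)*(-4) = -8*U)
F(X, d) = X + (8 + X)/(2*d) (F(X, d) = (X - 8*(-1))/(d + d) + X = (X + 8)/((2*d)) + X = (8 + X)*(1/(2*d)) + X = (8 + X)/(2*d) + X = X + (8 + X)/(2*d))
35*(F(4, I(-4)) + 40) = 35*((4 + (½)*4 + 4*5)/5 + 40) = 35*((4 + 2 + 20)/5 + 40) = 35*((⅕)*26 + 40) = 35*(26/5 + 40) = 35*(226/5) = 1582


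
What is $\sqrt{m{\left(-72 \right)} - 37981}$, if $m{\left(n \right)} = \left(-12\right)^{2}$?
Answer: $i \sqrt{37837} \approx 194.52 i$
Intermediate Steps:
$m{\left(n \right)} = 144$
$\sqrt{m{\left(-72 \right)} - 37981} = \sqrt{144 - 37981} = \sqrt{-37837} = i \sqrt{37837}$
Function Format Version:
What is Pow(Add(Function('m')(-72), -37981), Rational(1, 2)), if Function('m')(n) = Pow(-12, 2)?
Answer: Mul(I, Pow(37837, Rational(1, 2))) ≈ Mul(194.52, I)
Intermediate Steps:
Function('m')(n) = 144
Pow(Add(Function('m')(-72), -37981), Rational(1, 2)) = Pow(Add(144, -37981), Rational(1, 2)) = Pow(-37837, Rational(1, 2)) = Mul(I, Pow(37837, Rational(1, 2)))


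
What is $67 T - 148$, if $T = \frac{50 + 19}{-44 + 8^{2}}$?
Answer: $\frac{1663}{20} \approx 83.15$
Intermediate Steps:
$T = \frac{69}{20}$ ($T = \frac{69}{-44 + 64} = \frac{69}{20} \approx 3.45$)
$67 T - 148 = 67 \cdot \frac{69}{20} - 148 = \frac{4623}{20} - 148 = \frac{1663}{20}$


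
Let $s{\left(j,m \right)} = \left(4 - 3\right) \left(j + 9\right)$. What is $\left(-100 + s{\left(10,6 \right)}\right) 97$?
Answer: $-7857$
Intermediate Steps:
$s{\left(j,m \right)} = 9 + j$ ($s{\left(j,m \right)} = 1 \left(9 + j\right) = 9 + j$)
$\left(-100 + s{\left(10,6 \right)}\right) 97 = \left(-100 + \left(9 + 10\right)\right) 97 = \left(-100 + 19\right) 97 = \left(-81\right) 97 = -7857$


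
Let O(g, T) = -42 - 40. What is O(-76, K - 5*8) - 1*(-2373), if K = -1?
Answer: 2291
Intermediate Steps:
O(g, T) = -82
O(-76, K - 5*8) - 1*(-2373) = -82 - 1*(-2373) = -82 + 2373 = 2291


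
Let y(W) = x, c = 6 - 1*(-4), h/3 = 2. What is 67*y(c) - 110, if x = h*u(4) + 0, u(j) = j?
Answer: 1498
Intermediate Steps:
h = 6 (h = 3*2 = 6)
c = 10 (c = 6 + 4 = 10)
x = 24 (x = 6*4 + 0 = 24 + 0 = 24)
y(W) = 24
67*y(c) - 110 = 67*24 - 110 = 1608 - 110 = 1498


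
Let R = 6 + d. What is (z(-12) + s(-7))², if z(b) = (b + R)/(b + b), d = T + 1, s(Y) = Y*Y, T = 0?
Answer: 1394761/576 ≈ 2421.5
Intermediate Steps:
s(Y) = Y²
d = 1 (d = 0 + 1 = 1)
R = 7 (R = 6 + 1 = 7)
z(b) = (7 + b)/(2*b) (z(b) = (b + 7)/(b + b) = (7 + b)/((2*b)) = (7 + b)*(1/(2*b)) = (7 + b)/(2*b))
(z(-12) + s(-7))² = ((½)*(7 - 12)/(-12) + (-7)²)² = ((½)*(-1/12)*(-5) + 49)² = (5/24 + 49)² = (1181/24)² = 1394761/576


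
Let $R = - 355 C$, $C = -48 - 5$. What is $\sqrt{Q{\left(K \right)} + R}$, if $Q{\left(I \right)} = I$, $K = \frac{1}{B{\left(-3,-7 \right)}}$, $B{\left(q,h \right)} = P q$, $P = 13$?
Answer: $\frac{74 \sqrt{5226}}{39} \approx 137.17$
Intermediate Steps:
$C = -53$ ($C = -48 - 5 = -53$)
$B{\left(q,h \right)} = 13 q$
$K = - \frac{1}{39}$ ($K = \frac{1}{13 \left(-3\right)} = \frac{1}{-39} = - \frac{1}{39} \approx -0.025641$)
$R = 18815$ ($R = \left(-355\right) \left(-53\right) = 18815$)
$\sqrt{Q{\left(K \right)} + R} = \sqrt{- \frac{1}{39} + 18815} = \sqrt{\frac{733784}{39}} = \frac{74 \sqrt{5226}}{39}$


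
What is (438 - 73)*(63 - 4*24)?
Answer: -12045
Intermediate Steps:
(438 - 73)*(63 - 4*24) = 365*(63 - 96) = 365*(-33) = -12045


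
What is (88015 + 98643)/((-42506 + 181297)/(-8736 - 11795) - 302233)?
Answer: -1916137699/3102642257 ≈ -0.61758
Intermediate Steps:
(88015 + 98643)/((-42506 + 181297)/(-8736 - 11795) - 302233) = 186658/(138791/(-20531) - 302233) = 186658/(138791*(-1/20531) - 302233) = 186658/(-138791/20531 - 302233) = 186658/(-6205284514/20531) = 186658*(-20531/6205284514) = -1916137699/3102642257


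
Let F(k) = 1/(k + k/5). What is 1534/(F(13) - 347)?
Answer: -119652/27061 ≈ -4.4216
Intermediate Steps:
F(k) = 5/(6*k) (F(k) = 1/(k + k*(⅕)) = 1/(k + k/5) = 1/(6*k/5) = 5/(6*k))
1534/(F(13) - 347) = 1534/((⅚)/13 - 347) = 1534/((⅚)*(1/13) - 347) = 1534/(5/78 - 347) = 1534/(-27061/78) = 1534*(-78/27061) = -119652/27061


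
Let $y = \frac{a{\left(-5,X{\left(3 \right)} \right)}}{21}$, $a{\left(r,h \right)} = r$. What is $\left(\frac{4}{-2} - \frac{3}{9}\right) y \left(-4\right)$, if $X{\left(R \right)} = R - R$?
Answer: $- \frac{20}{9} \approx -2.2222$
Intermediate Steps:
$X{\left(R \right)} = 0$
$y = - \frac{5}{21} \approx -0.2381$
$\left(\frac{4}{-2} - \frac{3}{9}\right) y \left(-4\right) = \left(\frac{4}{-2} - \frac{3}{9}\right) \left(- \frac{5}{21}\right) \left(-4\right) = \left(4 \left(- \frac{1}{2}\right) - \frac{1}{3}\right) \left(- \frac{5}{21}\right) \left(-4\right) = \left(-2 - \frac{1}{3}\right) \left(- \frac{5}{21}\right) \left(-4\right) = \left(- \frac{7}{3}\right) \left(- \frac{5}{21}\right) \left(-4\right) = \frac{5}{9} \left(-4\right) = - \frac{20}{9}$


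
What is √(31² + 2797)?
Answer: √3758 ≈ 61.303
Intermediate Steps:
√(31² + 2797) = √(961 + 2797) = √3758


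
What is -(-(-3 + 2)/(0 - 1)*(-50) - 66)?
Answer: 16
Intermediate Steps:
-(-(-3 + 2)/(0 - 1)*(-50) - 66) = -(-(-1)/(-1)*(-50) - 66) = -(-(-1)*(-1)*(-50) - 66) = -(-1*1*(-50) - 66) = -(-1*(-50) - 66) = -(50 - 66) = -1*(-16) = 16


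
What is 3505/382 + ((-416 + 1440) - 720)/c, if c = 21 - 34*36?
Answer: 4100387/459546 ≈ 8.9227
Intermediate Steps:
c = -1203 (c = 21 - 1224 = -1203)
3505/382 + ((-416 + 1440) - 720)/c = 3505/382 + ((-416 + 1440) - 720)/(-1203) = 3505*(1/382) + (1024 - 720)*(-1/1203) = 3505/382 + 304*(-1/1203) = 3505/382 - 304/1203 = 4100387/459546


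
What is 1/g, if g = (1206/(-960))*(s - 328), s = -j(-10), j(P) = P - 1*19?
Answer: 160/60099 ≈ 0.0026623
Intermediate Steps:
j(P) = -19 + P (j(P) = P - 19 = -19 + P)
s = 29 (s = -(-19 - 10) = -1*(-29) = 29)
g = 60099/160 (g = (1206/(-960))*(29 - 328) = (1206*(-1/960))*(-299) = -201/160*(-299) = 60099/160 ≈ 375.62)
1/g = 1/(60099/160) = 160/60099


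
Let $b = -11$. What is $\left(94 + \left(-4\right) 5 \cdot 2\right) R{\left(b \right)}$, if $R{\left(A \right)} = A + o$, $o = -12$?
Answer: $-1242$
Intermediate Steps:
$R{\left(A \right)} = -12 + A$ ($R{\left(A \right)} = A - 12 = -12 + A$)
$\left(94 + \left(-4\right) 5 \cdot 2\right) R{\left(b \right)} = \left(94 + \left(-4\right) 5 \cdot 2\right) \left(-12 - 11\right) = \left(94 - 40\right) \left(-23\right) = 54 \left(-23\right) = -1242$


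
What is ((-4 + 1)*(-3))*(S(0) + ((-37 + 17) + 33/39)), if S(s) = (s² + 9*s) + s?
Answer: -2241/13 ≈ -172.38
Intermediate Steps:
S(s) = s² + 10*s
((-4 + 1)*(-3))*(S(0) + ((-37 + 17) + 33/39)) = ((-4 + 1)*(-3))*(0*(10 + 0) + ((-37 + 17) + 33/39)) = (-3*(-3))*(0*10 + (-20 + 33*(1/39))) = 9*(0 + (-20 + 11/13)) = 9*(0 - 249/13) = 9*(-249/13) = -2241/13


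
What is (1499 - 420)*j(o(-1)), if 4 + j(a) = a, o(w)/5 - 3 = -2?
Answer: 1079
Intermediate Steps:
o(w) = 5 (o(w) = 15 + 5*(-2) = 15 - 10 = 5)
j(a) = -4 + a
(1499 - 420)*j(o(-1)) = (1499 - 420)*(-4 + 5) = 1079*1 = 1079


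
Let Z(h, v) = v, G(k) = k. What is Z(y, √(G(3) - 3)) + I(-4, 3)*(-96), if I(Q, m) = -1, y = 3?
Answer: 96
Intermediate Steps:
Z(y, √(G(3) - 3)) + I(-4, 3)*(-96) = √(3 - 3) - 1*(-96) = √0 + 96 = 0 + 96 = 96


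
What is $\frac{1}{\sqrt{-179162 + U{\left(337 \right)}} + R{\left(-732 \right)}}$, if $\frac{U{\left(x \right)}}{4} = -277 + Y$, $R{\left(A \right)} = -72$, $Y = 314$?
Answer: $- \frac{36}{92099} - \frac{i \sqrt{179014}}{184198} \approx -0.00039088 - 0.002297 i$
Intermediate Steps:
$U{\left(x \right)} = 148$ ($U{\left(x \right)} = 4 \left(-277 + 314\right) = 4 \cdot 37 = 148$)
$\frac{1}{\sqrt{-179162 + U{\left(337 \right)}} + R{\left(-732 \right)}} = \frac{1}{\sqrt{-179162 + 148} - 72} = \frac{1}{\sqrt{-179014} - 72} = \frac{1}{i \sqrt{179014} - 72} = \frac{1}{-72 + i \sqrt{179014}}$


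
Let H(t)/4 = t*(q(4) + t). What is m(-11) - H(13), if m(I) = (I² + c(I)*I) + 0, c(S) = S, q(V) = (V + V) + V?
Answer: -1058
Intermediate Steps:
q(V) = 3*V (q(V) = 2*V + V = 3*V)
H(t) = 4*t*(12 + t) (H(t) = 4*(t*(3*4 + t)) = 4*(t*(12 + t)) = 4*t*(12 + t))
m(I) = 2*I² (m(I) = (I² + I*I) + 0 = (I² + I²) + 0 = 2*I² + 0 = 2*I²)
m(-11) - H(13) = 2*(-11)² - 4*13*(12 + 13) = 2*121 - 4*13*25 = 242 - 1*1300 = 242 - 1300 = -1058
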